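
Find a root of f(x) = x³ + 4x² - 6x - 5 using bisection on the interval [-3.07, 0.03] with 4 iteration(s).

f(x) = x³ + 4x² - 6x - 5
Initial interval: [-3.07, 0.03]

Iteration 1:
  c_1 = (-3.070000 + 0.030000)/2 = -1.520000
  f(c_1) = f(-1.520000) = 9.849792
  f(a) × f(c) ≥ 0, new interval: [-1.520000, 0.030000]
Iteration 2:
  c_2 = (-1.520000 + 0.030000)/2 = -0.745000
  f(c_2) = f(-0.745000) = 1.276606
  f(a) × f(c) ≥ 0, new interval: [-0.745000, 0.030000]
Iteration 3:
  c_3 = (-0.745000 + 0.030000)/2 = -0.357500
  f(c_3) = f(-0.357500) = -2.389466
  f(a) × f(c) < 0, new interval: [-0.745000, -0.357500]
Iteration 4:
  c_4 = (-0.745000 + (-0.357500))/2 = -0.551250
  f(c_4) = f(-0.551250) = -0.644506
  f(a) × f(c) < 0, new interval: [-0.745000, -0.551250]

After 4 iteration(s), the approximation is c_4 = -0.551250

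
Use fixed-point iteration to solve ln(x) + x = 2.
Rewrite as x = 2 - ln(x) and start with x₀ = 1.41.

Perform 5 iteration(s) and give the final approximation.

Equation: ln(x) + x = 2
Fixed-point form: x = 2 - ln(x)
x₀ = 1.41

x_1 = g(1.410000) = 1.656410
x_2 = g(1.656410) = 1.495347
x_3 = g(1.495347) = 1.597642
x_4 = g(1.597642) = 1.531471
x_5 = g(1.531471) = 1.573771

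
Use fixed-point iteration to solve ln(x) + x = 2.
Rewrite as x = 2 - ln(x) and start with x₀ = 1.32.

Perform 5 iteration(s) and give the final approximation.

Equation: ln(x) + x = 2
Fixed-point form: x = 2 - ln(x)
x₀ = 1.32

x_1 = g(1.320000) = 1.722368
x_2 = g(1.722368) = 1.456300
x_3 = g(1.456300) = 1.624101
x_4 = g(1.624101) = 1.515045
x_5 = g(1.515045) = 1.584555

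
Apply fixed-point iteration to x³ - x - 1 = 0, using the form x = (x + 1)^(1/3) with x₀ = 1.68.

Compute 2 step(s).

Equation: x³ - x - 1 = 0
Fixed-point form: x = (x + 1)^(1/3)
x₀ = 1.68

x_1 = g(1.680000) = 1.389030
x_2 = g(1.389030) = 1.336823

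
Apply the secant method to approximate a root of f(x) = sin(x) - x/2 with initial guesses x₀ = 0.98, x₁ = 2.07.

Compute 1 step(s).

f(x) = sin(x) - x/2
x₀ = 0.98, x₁ = 2.07

Secant formula: x_{n+1} = x_n - f(x_n)(x_n - x_{n-1})/(f(x_n) - f(x_{n-1}))

Iteration 1:
  f(0.980000) = 0.340497
  f(2.070000) = -0.157036
  x_2 = 2.070000 - (-0.157036)×(2.070000 - 0.980000)/(-0.157036 - 0.340497)
       = 1.725964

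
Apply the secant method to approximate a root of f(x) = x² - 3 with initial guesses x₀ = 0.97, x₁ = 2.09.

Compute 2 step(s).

f(x) = x² - 3
x₀ = 0.97, x₁ = 2.09

Secant formula: x_{n+1} = x_n - f(x_n)(x_n - x_{n-1})/(f(x_n) - f(x_{n-1}))

Iteration 1:
  f(0.970000) = -2.059100
  f(2.090000) = 1.368100
  x_2 = 2.090000 - 1.368100×(2.090000 - 0.970000)/(1.368100 - (-2.059100))
       = 1.642908
Iteration 2:
  f(2.090000) = 1.368100
  f(1.642908) = -0.300852
  x_3 = 1.642908 - (-0.300852)×(1.642908 - 2.090000)/(-0.300852 - 1.368100)
       = 1.723503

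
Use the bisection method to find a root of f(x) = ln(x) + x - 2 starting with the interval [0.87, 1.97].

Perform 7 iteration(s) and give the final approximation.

f(x) = ln(x) + x - 2
Initial interval: [0.87, 1.97]

Iteration 1:
  c_1 = (0.870000 + 1.970000)/2 = 1.420000
  f(c_1) = f(1.420000) = -0.229343
  f(a) × f(c) ≥ 0, new interval: [1.420000, 1.970000]
Iteration 2:
  c_2 = (1.420000 + 1.970000)/2 = 1.695000
  f(c_2) = f(1.695000) = 0.222683
  f(a) × f(c) < 0, new interval: [1.420000, 1.695000]
Iteration 3:
  c_3 = (1.420000 + 1.695000)/2 = 1.557500
  f(c_3) = f(1.557500) = 0.000582
  f(a) × f(c) < 0, new interval: [1.420000, 1.557500]
Iteration 4:
  c_4 = (1.420000 + 1.557500)/2 = 1.488750
  f(c_4) = f(1.488750) = -0.113313
  f(a) × f(c) ≥ 0, new interval: [1.488750, 1.557500]
Iteration 5:
  c_5 = (1.488750 + 1.557500)/2 = 1.523125
  f(c_5) = f(1.523125) = -0.056111
  f(a) × f(c) ≥ 0, new interval: [1.523125, 1.557500]
Iteration 6:
  c_6 = (1.523125 + 1.557500)/2 = 1.540312
  f(c_6) = f(1.540312) = -0.027702
  f(a) × f(c) ≥ 0, new interval: [1.540312, 1.557500]
Iteration 7:
  c_7 = (1.540312 + 1.557500)/2 = 1.548906
  f(c_7) = f(1.548906) = -0.013545
  f(a) × f(c) ≥ 0, new interval: [1.548906, 1.557500]

After 7 iteration(s), the approximation is c_7 = 1.548906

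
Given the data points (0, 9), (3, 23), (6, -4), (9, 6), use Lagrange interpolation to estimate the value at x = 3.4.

Lagrange interpolation formula:
P(x) = Σ yᵢ × Lᵢ(x)
where Lᵢ(x) = Π_{j≠i} (x - xⱼ)/(xᵢ - xⱼ)

L_0(3.4) = (3.4 - 3)/(0 - 3) × (3.4 - 6)/(0 - 6) × (3.4 - 9)/(0 - 9) = -0.035951
L_1(3.4) = (3.4 - 0)/(3 - 0) × (3.4 - 6)/(3 - 6) × (3.4 - 9)/(3 - 9) = 0.916741
L_2(3.4) = (3.4 - 0)/(6 - 0) × (3.4 - 3)/(6 - 3) × (3.4 - 9)/(6 - 9) = 0.141037
L_3(3.4) = (3.4 - 0)/(9 - 0) × (3.4 - 3)/(9 - 3) × (3.4 - 6)/(9 - 6) = -0.021827

P(3.4) = 9×L_0(3.4) + 23×L_1(3.4) + (-4)×L_2(3.4) + 6×L_3(3.4)
P(3.4) = 20.066370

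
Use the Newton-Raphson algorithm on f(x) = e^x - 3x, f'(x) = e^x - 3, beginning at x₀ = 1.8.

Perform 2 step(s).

f(x) = e^x - 3x
f'(x) = e^x - 3
x₀ = 1.8

Newton-Raphson formula: x_{n+1} = x_n - f(x_n)/f'(x_n)

Iteration 1:
  f(1.800000) = 0.649647
  f'(1.800000) = 3.049647
  x_1 = 1.800000 - 0.649647/3.049647 = 1.586976
Iteration 2:
  f(1.586976) = 0.128015
  f'(1.586976) = 1.888943
  x_2 = 1.586976 - 0.128015/1.888943 = 1.519206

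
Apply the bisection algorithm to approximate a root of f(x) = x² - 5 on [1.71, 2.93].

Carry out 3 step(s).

f(x) = x² - 5
Initial interval: [1.71, 2.93]

Iteration 1:
  c_1 = (1.710000 + 2.930000)/2 = 2.320000
  f(c_1) = f(2.320000) = 0.382400
  f(a) × f(c) < 0, new interval: [1.710000, 2.320000]
Iteration 2:
  c_2 = (1.710000 + 2.320000)/2 = 2.015000
  f(c_2) = f(2.015000) = -0.939775
  f(a) × f(c) ≥ 0, new interval: [2.015000, 2.320000]
Iteration 3:
  c_3 = (2.015000 + 2.320000)/2 = 2.167500
  f(c_3) = f(2.167500) = -0.301944
  f(a) × f(c) ≥ 0, new interval: [2.167500, 2.320000]

After 3 iteration(s), the approximation is c_3 = 2.167500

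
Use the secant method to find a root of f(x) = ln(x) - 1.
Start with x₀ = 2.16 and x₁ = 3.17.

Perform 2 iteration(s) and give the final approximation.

f(x) = ln(x) - 1
x₀ = 2.16, x₁ = 3.17

Secant formula: x_{n+1} = x_n - f(x_n)(x_n - x_{n-1})/(f(x_n) - f(x_{n-1}))

Iteration 1:
  f(2.160000) = -0.229892
  f(3.170000) = 0.153732
  x_2 = 3.170000 - 0.153732×(3.170000 - 2.160000)/(0.153732 - (-0.229892))
       = 2.765257
Iteration 2:
  f(3.170000) = 0.153732
  f(2.765257) = 0.017134
  x_3 = 2.765257 - 0.017134×(2.765257 - 3.170000)/(0.017134 - 0.153732)
       = 2.714490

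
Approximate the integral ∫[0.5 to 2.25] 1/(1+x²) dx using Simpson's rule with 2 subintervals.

f(x) = 1/(1+x²)
a = 0.5, b = 2.25, n = 2
h = (b - a)/n = 0.875000

Simpson's rule: (h/3)[f(x₀) + 4f(x₁) + 2f(x₂) + ... + f(xₙ)]

x_0 = 0.5000, f(x_0) = 0.800000, coefficient = 1
x_1 = 1.3750, f(x_1) = 0.345946, coefficient = 4
x_2 = 2.2500, f(x_2) = 0.164948, coefficient = 1

I ≈ (0.875000/3) × 2.348732 = 0.685047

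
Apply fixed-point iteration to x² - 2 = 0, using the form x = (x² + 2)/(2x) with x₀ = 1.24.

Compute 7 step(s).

Equation: x² - 2 = 0
Fixed-point form: x = (x² + 2)/(2x)
x₀ = 1.24

x_1 = g(1.240000) = 1.426452
x_2 = g(1.426452) = 1.414266
x_3 = g(1.414266) = 1.414214
x_4 = g(1.414214) = 1.414214
x_5 = g(1.414214) = 1.414214
x_6 = g(1.414214) = 1.414214
x_7 = g(1.414214) = 1.414214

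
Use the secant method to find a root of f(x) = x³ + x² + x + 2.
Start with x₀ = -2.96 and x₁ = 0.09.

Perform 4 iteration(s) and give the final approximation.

f(x) = x³ + x² + x + 2
x₀ = -2.96, x₁ = 0.09

Secant formula: x_{n+1} = x_n - f(x_n)(x_n - x_{n-1})/(f(x_n) - f(x_{n-1}))

Iteration 1:
  f(-2.960000) = -18.132736
  f(0.090000) = 2.098829
  x_2 = 0.090000 - 2.098829×(0.090000 - (-2.960000))/(2.098829 - (-18.132736))
       = -0.226408
Iteration 2:
  f(0.090000) = 2.098829
  f(-0.226408) = 1.813247
  x_3 = -0.226408 - 1.813247×(-0.226408 - 0.090000)/(1.813247 - 2.098829)
       = -2.235377
Iteration 3:
  f(-0.226408) = 1.813247
  f(-2.235377) = -6.408443
  x_4 = -2.235377 - (-6.408443)×(-2.235377 - (-0.226408))/(-6.408443 - 1.813247)
       = -0.669475
Iteration 4:
  f(-2.235377) = -6.408443
  f(-0.669475) = 1.478666
  x_5 = -0.669475 - 1.478666×(-0.669475 - (-2.235377))/(1.478666 - (-6.408443))
       = -0.963048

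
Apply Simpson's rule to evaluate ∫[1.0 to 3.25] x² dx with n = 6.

f(x) = x²
a = 1.0, b = 3.25, n = 6
h = (b - a)/n = 0.375000

Simpson's rule: (h/3)[f(x₀) + 4f(x₁) + 2f(x₂) + ... + f(xₙ)]

x_0 = 1.0000, f(x_0) = 1.000000, coefficient = 1
x_1 = 1.3750, f(x_1) = 1.890625, coefficient = 4
x_2 = 1.7500, f(x_2) = 3.062500, coefficient = 2
x_3 = 2.1250, f(x_3) = 4.515625, coefficient = 4
x_4 = 2.5000, f(x_4) = 6.250000, coefficient = 2
x_5 = 2.8750, f(x_5) = 8.265625, coefficient = 4
x_6 = 3.2500, f(x_6) = 10.562500, coefficient = 1

I ≈ (0.375000/3) × 88.875000 = 11.109375
Exact value: 11.109375
Error: 0.000000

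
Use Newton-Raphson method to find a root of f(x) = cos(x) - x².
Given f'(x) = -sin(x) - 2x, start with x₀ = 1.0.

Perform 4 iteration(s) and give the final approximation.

f(x) = cos(x) - x²
f'(x) = -sin(x) - 2x
x₀ = 1.0

Newton-Raphson formula: x_{n+1} = x_n - f(x_n)/f'(x_n)

Iteration 1:
  f(1.000000) = -0.459698
  f'(1.000000) = -2.841471
  x_1 = 1.000000 - (-0.459698)/(-2.841471) = 0.838218
Iteration 2:
  f(0.838218) = -0.033822
  f'(0.838218) = -2.419890
  x_2 = 0.838218 - (-0.033822)/(-2.419890) = 0.824242
Iteration 3:
  f(0.824242) = -0.000261
  f'(0.824242) = -2.382517
  x_3 = 0.824242 - (-0.000261)/(-2.382517) = 0.824132
Iteration 4:
  f(0.824132) = 0.000000
  f'(0.824132) = -2.382223
  x_4 = 0.824132 - 0.000000/(-2.382223) = 0.824132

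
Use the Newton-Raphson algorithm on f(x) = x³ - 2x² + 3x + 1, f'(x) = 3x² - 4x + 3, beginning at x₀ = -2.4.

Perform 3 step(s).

f(x) = x³ - 2x² + 3x + 1
f'(x) = 3x² - 4x + 3
x₀ = -2.4

Newton-Raphson formula: x_{n+1} = x_n - f(x_n)/f'(x_n)

Iteration 1:
  f(-2.400000) = -31.544000
  f'(-2.400000) = 29.880000
  x_1 = -2.400000 - (-31.544000)/29.880000 = -1.344311
Iteration 2:
  f(-1.344311) = -9.076673
  f'(-1.344311) = 13.798755
  x_2 = -1.344311 - (-9.076673)/13.798755 = -0.686521
Iteration 3:
  f(-0.686521) = -2.325753
  f'(-0.686521) = 7.160020
  x_3 = -0.686521 - (-2.325753)/7.160020 = -0.361696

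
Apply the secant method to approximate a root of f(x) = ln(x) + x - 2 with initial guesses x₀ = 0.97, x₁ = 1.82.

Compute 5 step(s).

f(x) = ln(x) + x - 2
x₀ = 0.97, x₁ = 1.82

Secant formula: x_{n+1} = x_n - f(x_n)(x_n - x_{n-1})/(f(x_n) - f(x_{n-1}))

Iteration 1:
  f(0.970000) = -1.060459
  f(1.820000) = 0.418837
  x_2 = 1.820000 - 0.418837×(1.820000 - 0.970000)/(0.418837 - (-1.060459))
       = 1.579337
Iteration 2:
  f(1.820000) = 0.418837
  f(1.579337) = 0.036343
  x_3 = 1.579337 - 0.036343×(1.579337 - 1.820000)/(0.036343 - 0.418837)
       = 1.556471
Iteration 3:
  f(1.579337) = 0.036343
  f(1.556471) = -0.001108
  x_4 = 1.556471 - (-0.001108)×(1.556471 - 1.579337)/(-0.001108 - 0.036343)
       = 1.557147
Iteration 4:
  f(1.556471) = -0.001108
  f(1.557147) = 0.000003
  x_5 = 1.557147 - 0.000003×(1.557147 - 1.556471)/(0.000003 - (-0.001108))
       = 1.557146
Iteration 5:
  f(1.557147) = 0.000003
  f(1.557146) = 0.000000
  x_6 = 1.557146 - 0.000000×(1.557146 - 1.557147)/(0.000000 - 0.000003)
       = 1.557146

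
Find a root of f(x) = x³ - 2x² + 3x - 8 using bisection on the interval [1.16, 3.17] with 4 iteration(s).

f(x) = x³ - 2x² + 3x - 8
Initial interval: [1.16, 3.17]

Iteration 1:
  c_1 = (1.160000 + 3.170000)/2 = 2.165000
  f(c_1) = f(2.165000) = -0.731608
  f(a) × f(c) ≥ 0, new interval: [2.165000, 3.170000]
Iteration 2:
  c_2 = (2.165000 + 3.170000)/2 = 2.667500
  f(c_2) = f(2.667500) = 4.752134
  f(a) × f(c) < 0, new interval: [2.165000, 2.667500]
Iteration 3:
  c_3 = (2.165000 + 2.667500)/2 = 2.416250
  f(c_3) = f(2.416250) = 1.678927
  f(a) × f(c) < 0, new interval: [2.165000, 2.416250]
Iteration 4:
  c_4 = (2.165000 + 2.416250)/2 = 2.290625
  f(c_4) = f(2.290625) = 0.396774
  f(a) × f(c) < 0, new interval: [2.165000, 2.290625]

After 4 iteration(s), the approximation is c_4 = 2.290625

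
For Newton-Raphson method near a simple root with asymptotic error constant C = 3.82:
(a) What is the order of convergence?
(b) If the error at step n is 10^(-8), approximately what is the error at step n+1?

(a) Newton-Raphson has quadratic (order 2) convergence near simple roots.
    This means |e_{n+1}| ≈ C|e_n|².

(b) With |e_n| = 10^(-8) and C = 3.82:
    |e_{n+1}| ≈ 3.82 × (10^(-8))² = 3.82 × 10^(-16)

(a) 2 (quadratic); (b) |e_{n+1}| ≈ 3.820e-16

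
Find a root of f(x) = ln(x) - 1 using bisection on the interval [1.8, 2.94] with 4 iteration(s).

f(x) = ln(x) - 1
Initial interval: [1.8, 2.94]

Iteration 1:
  c_1 = (1.800000 + 2.940000)/2 = 2.370000
  f(c_1) = f(2.370000) = -0.137110
  f(a) × f(c) ≥ 0, new interval: [2.370000, 2.940000]
Iteration 2:
  c_2 = (2.370000 + 2.940000)/2 = 2.655000
  f(c_2) = f(2.655000) = -0.023555
  f(a) × f(c) ≥ 0, new interval: [2.655000, 2.940000]
Iteration 3:
  c_3 = (2.655000 + 2.940000)/2 = 2.797500
  f(c_3) = f(2.797500) = 0.028726
  f(a) × f(c) < 0, new interval: [2.655000, 2.797500]
Iteration 4:
  c_4 = (2.655000 + 2.797500)/2 = 2.726250
  f(c_4) = f(2.726250) = 0.002927
  f(a) × f(c) < 0, new interval: [2.655000, 2.726250]

After 4 iteration(s), the approximation is c_4 = 2.726250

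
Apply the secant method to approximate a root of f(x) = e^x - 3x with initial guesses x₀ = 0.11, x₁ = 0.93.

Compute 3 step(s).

f(x) = e^x - 3x
x₀ = 0.11, x₁ = 0.93

Secant formula: x_{n+1} = x_n - f(x_n)(x_n - x_{n-1})/(f(x_n) - f(x_{n-1}))

Iteration 1:
  f(0.110000) = 0.786278
  f(0.930000) = -0.255491
  x_2 = 0.930000 - (-0.255491)×(0.930000 - 0.110000)/(-0.255491 - 0.786278)
       = 0.728897
Iteration 2:
  f(0.930000) = -0.255491
  f(0.728897) = -0.113898
  x_3 = 0.728897 - (-0.113898)×(0.728897 - 0.930000)/(-0.113898 - (-0.255491))
       = 0.567129
Iteration 3:
  f(0.728897) = -0.113898
  f(0.567129) = 0.061811
  x_4 = 0.567129 - 0.061811×(0.567129 - 0.728897)/(0.061811 - (-0.113898))
       = 0.624036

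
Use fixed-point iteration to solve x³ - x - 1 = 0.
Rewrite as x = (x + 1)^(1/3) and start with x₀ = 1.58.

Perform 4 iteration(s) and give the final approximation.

Equation: x³ - x - 1 = 0
Fixed-point form: x = (x + 1)^(1/3)
x₀ = 1.58

x_1 = g(1.580000) = 1.371534
x_2 = g(1.371534) = 1.333551
x_3 = g(1.333551) = 1.326394
x_4 = g(1.326394) = 1.325036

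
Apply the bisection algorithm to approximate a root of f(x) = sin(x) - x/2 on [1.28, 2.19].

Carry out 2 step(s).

f(x) = sin(x) - x/2
Initial interval: [1.28, 2.19]

Iteration 1:
  c_1 = (1.280000 + 2.190000)/2 = 1.735000
  f(c_1) = f(1.735000) = 0.119049
  f(a) × f(c) ≥ 0, new interval: [1.735000, 2.190000]
Iteration 2:
  c_2 = (1.735000 + 2.190000)/2 = 1.962500
  f(c_2) = f(1.962500) = -0.056990
  f(a) × f(c) < 0, new interval: [1.735000, 1.962500]

After 2 iteration(s), the approximation is c_2 = 1.962500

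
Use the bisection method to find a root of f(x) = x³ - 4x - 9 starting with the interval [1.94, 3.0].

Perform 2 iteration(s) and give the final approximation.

f(x) = x³ - 4x - 9
Initial interval: [1.94, 3.0]

Iteration 1:
  c_1 = (1.940000 + 3.000000)/2 = 2.470000
  f(c_1) = f(2.470000) = -3.810777
  f(a) × f(c) ≥ 0, new interval: [2.470000, 3.000000]
Iteration 2:
  c_2 = (2.470000 + 3.000000)/2 = 2.735000
  f(c_2) = f(2.735000) = 0.518415
  f(a) × f(c) < 0, new interval: [2.470000, 2.735000]

After 2 iteration(s), the approximation is c_2 = 2.735000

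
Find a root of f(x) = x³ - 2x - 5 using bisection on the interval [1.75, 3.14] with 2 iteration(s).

f(x) = x³ - 2x - 5
Initial interval: [1.75, 3.14]

Iteration 1:
  c_1 = (1.750000 + 3.140000)/2 = 2.445000
  f(c_1) = f(2.445000) = 4.726271
  f(a) × f(c) < 0, new interval: [1.750000, 2.445000]
Iteration 2:
  c_2 = (1.750000 + 2.445000)/2 = 2.097500
  f(c_2) = f(2.097500) = 0.032964
  f(a) × f(c) < 0, new interval: [1.750000, 2.097500]

After 2 iteration(s), the approximation is c_2 = 2.097500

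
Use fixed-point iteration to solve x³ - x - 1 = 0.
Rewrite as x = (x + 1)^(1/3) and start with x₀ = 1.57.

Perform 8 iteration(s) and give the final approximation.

Equation: x³ - x - 1 = 0
Fixed-point form: x = (x + 1)^(1/3)
x₀ = 1.57

x_1 = g(1.570000) = 1.369760
x_2 = g(1.369760) = 1.333219
x_3 = g(1.333219) = 1.326331
x_4 = g(1.326331) = 1.325024
x_5 = g(1.325024) = 1.324776
x_6 = g(1.324776) = 1.324729
x_7 = g(1.324729) = 1.324720
x_8 = g(1.324720) = 1.324718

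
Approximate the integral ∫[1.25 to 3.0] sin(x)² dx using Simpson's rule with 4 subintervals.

f(x) = sin(x)²
a = 1.25, b = 3.0, n = 4
h = (b - a)/n = 0.437500

Simpson's rule: (h/3)[f(x₀) + 4f(x₁) + 2f(x₂) + ... + f(xₙ)]

x_0 = 1.2500, f(x_0) = 0.900572, coefficient = 1
x_1 = 1.6875, f(x_1) = 0.986442, coefficient = 4
x_2 = 2.1250, f(x_2) = 0.723044, coefficient = 2
x_3 = 2.5625, f(x_3) = 0.299499, coefficient = 4
x_4 = 3.0000, f(x_4) = 0.019915, coefficient = 1

I ≈ (0.437500/3) × 7.510337 = 1.095257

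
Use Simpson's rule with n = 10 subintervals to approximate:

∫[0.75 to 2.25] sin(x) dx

f(x) = sin(x)
a = 0.75, b = 2.25, n = 10
h = (b - a)/n = 0.150000

Simpson's rule: (h/3)[f(x₀) + 4f(x₁) + 2f(x₂) + ... + f(xₙ)]

x_0 = 0.7500, f(x_0) = 0.681639, coefficient = 1
x_1 = 0.9000, f(x_1) = 0.783327, coefficient = 4
x_2 = 1.0500, f(x_2) = 0.867423, coefficient = 2
x_3 = 1.2000, f(x_3) = 0.932039, coefficient = 4
x_4 = 1.3500, f(x_4) = 0.975723, coefficient = 2
x_5 = 1.5000, f(x_5) = 0.997495, coefficient = 4
x_6 = 1.6500, f(x_6) = 0.996865, coefficient = 2
x_7 = 1.8000, f(x_7) = 0.973848, coefficient = 4
x_8 = 1.9500, f(x_8) = 0.928960, coefficient = 2
x_9 = 2.1000, f(x_9) = 0.863209, coefficient = 4
x_10 = 2.2500, f(x_10) = 0.778073, coefficient = 1

I ≈ (0.150000/3) × 27.197327 = 1.359866
Exact value: 1.359862
Error: 0.000004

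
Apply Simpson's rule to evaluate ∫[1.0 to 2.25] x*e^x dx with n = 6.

f(x) = x*e^x
a = 1.0, b = 2.25, n = 6
h = (b - a)/n = 0.208333

Simpson's rule: (h/3)[f(x₀) + 4f(x₁) + 2f(x₂) + ... + f(xₙ)]

x_0 = 1.0000, f(x_0) = 2.718282, coefficient = 1
x_1 = 1.2083, f(x_1) = 4.045379, coefficient = 4
x_2 = 1.4167, f(x_2) = 5.841417, coefficient = 2
x_3 = 1.6250, f(x_3) = 8.252431, coefficient = 4
x_4 = 1.8333, f(x_4) = 11.466952, coefficient = 2
x_5 = 2.0417, f(x_5) = 15.727852, coefficient = 4
x_6 = 2.2500, f(x_6) = 21.347406, coefficient = 1

I ≈ (0.208333/3) × 170.785072 = 11.860074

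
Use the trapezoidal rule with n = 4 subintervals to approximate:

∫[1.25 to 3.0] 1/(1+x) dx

f(x) = 1/(1+x)
a = 1.25, b = 3.0, n = 4
h = (b - a)/n = 0.437500

Trapezoidal rule: (h/2)[f(x₀) + 2f(x₁) + 2f(x₂) + ... + f(xₙ)]

x_0 = 1.2500, f(x_0) = 0.444444, coefficient = 1
x_1 = 1.6875, f(x_1) = 0.372093, coefficient = 2
x_2 = 2.1250, f(x_2) = 0.320000, coefficient = 2
x_3 = 2.5625, f(x_3) = 0.280702, coefficient = 2
x_4 = 3.0000, f(x_4) = 0.250000, coefficient = 1

I ≈ (0.437500/2) × 2.640034 = 0.577507
Exact value: 0.575364
Error: 0.002143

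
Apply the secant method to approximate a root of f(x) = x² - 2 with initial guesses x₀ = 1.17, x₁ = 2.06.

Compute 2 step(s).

f(x) = x² - 2
x₀ = 1.17, x₁ = 2.06

Secant formula: x_{n+1} = x_n - f(x_n)(x_n - x_{n-1})/(f(x_n) - f(x_{n-1}))

Iteration 1:
  f(1.170000) = -0.631100
  f(2.060000) = 2.243600
  x_2 = 2.060000 - 2.243600×(2.060000 - 1.170000)/(2.243600 - (-0.631100))
       = 1.365387
Iteration 2:
  f(2.060000) = 2.243600
  f(1.365387) = -0.135718
  x_3 = 1.365387 - (-0.135718)×(1.365387 - 2.060000)/(-0.135718 - 2.243600)
       = 1.405008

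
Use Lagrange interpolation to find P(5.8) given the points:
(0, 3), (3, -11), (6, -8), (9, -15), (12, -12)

Lagrange interpolation formula:
P(x) = Σ yᵢ × Lᵢ(x)
where Lᵢ(x) = Π_{j≠i} (x - xⱼ)/(xᵢ - xⱼ)

L_0(5.8) = (5.8 - 3)/(0 - 3) × (5.8 - 6)/(0 - 6) × (5.8 - 9)/(0 - 9) × (5.8 - 12)/(0 - 12) = -0.005715
L_1(5.8) = (5.8 - 0)/(3 - 0) × (5.8 - 6)/(3 - 6) × (5.8 - 9)/(3 - 9) × (5.8 - 12)/(3 - 12) = 0.047355
L_2(5.8) = (5.8 - 0)/(6 - 0) × (5.8 - 3)/(6 - 3) × (5.8 - 9)/(6 - 9) × (5.8 - 12)/(6 - 12) = 0.994449
L_3(5.8) = (5.8 - 0)/(9 - 0) × (5.8 - 3)/(9 - 3) × (5.8 - 6)/(9 - 6) × (5.8 - 12)/(9 - 12) = -0.041435
L_4(5.8) = (5.8 - 0)/(12 - 0) × (5.8 - 3)/(12 - 3) × (5.8 - 6)/(12 - 6) × (5.8 - 9)/(12 - 9) = 0.005347

P(5.8) = 3×L_0(5.8) + (-11)×L_1(5.8) + (-8)×L_2(5.8) + (-15)×L_3(5.8) + (-12)×L_4(5.8)
P(5.8) = -7.936270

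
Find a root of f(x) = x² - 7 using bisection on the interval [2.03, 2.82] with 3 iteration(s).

f(x) = x² - 7
Initial interval: [2.03, 2.82]

Iteration 1:
  c_1 = (2.030000 + 2.820000)/2 = 2.425000
  f(c_1) = f(2.425000) = -1.119375
  f(a) × f(c) ≥ 0, new interval: [2.425000, 2.820000]
Iteration 2:
  c_2 = (2.425000 + 2.820000)/2 = 2.622500
  f(c_2) = f(2.622500) = -0.122494
  f(a) × f(c) ≥ 0, new interval: [2.622500, 2.820000]
Iteration 3:
  c_3 = (2.622500 + 2.820000)/2 = 2.721250
  f(c_3) = f(2.721250) = 0.405202
  f(a) × f(c) < 0, new interval: [2.622500, 2.721250]

After 3 iteration(s), the approximation is c_3 = 2.721250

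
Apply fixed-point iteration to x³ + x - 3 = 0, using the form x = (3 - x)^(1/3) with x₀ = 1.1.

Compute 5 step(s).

Equation: x³ + x - 3 = 0
Fixed-point form: x = (3 - x)^(1/3)
x₀ = 1.1

x_1 = g(1.100000) = 1.238562
x_2 = g(1.238562) = 1.207691
x_3 = g(1.207691) = 1.214705
x_4 = g(1.214705) = 1.213119
x_5 = g(1.213119) = 1.213478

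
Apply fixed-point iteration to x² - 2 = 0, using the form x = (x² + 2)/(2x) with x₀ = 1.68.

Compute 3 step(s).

Equation: x² - 2 = 0
Fixed-point form: x = (x² + 2)/(2x)
x₀ = 1.68

x_1 = g(1.680000) = 1.435238
x_2 = g(1.435238) = 1.414368
x_3 = g(1.414368) = 1.414214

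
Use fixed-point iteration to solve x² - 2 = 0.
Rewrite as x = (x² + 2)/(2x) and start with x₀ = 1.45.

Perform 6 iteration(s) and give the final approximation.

Equation: x² - 2 = 0
Fixed-point form: x = (x² + 2)/(2x)
x₀ = 1.45

x_1 = g(1.450000) = 1.414655
x_2 = g(1.414655) = 1.414214
x_3 = g(1.414214) = 1.414214
x_4 = g(1.414214) = 1.414214
x_5 = g(1.414214) = 1.414214
x_6 = g(1.414214) = 1.414214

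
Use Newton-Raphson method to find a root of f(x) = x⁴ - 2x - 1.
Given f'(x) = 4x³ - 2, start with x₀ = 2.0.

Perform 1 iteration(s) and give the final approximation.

f(x) = x⁴ - 2x - 1
f'(x) = 4x³ - 2
x₀ = 2.0

Newton-Raphson formula: x_{n+1} = x_n - f(x_n)/f'(x_n)

Iteration 1:
  f(2.000000) = 11.000000
  f'(2.000000) = 30.000000
  x_1 = 2.000000 - 11.000000/30.000000 = 1.633333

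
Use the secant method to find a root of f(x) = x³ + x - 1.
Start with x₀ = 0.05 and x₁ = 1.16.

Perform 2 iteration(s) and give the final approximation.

f(x) = x³ + x - 1
x₀ = 0.05, x₁ = 1.16

Secant formula: x_{n+1} = x_n - f(x_n)(x_n - x_{n-1})/(f(x_n) - f(x_{n-1}))

Iteration 1:
  f(0.050000) = -0.949875
  f(1.160000) = 1.720896
  x_2 = 1.160000 - 1.720896×(1.160000 - 0.050000)/(1.720896 - (-0.949875))
       = 0.444778
Iteration 2:
  f(1.160000) = 1.720896
  f(0.444778) = -0.467233
  x_3 = 0.444778 - (-0.467233)×(0.444778 - 1.160000)/(-0.467233 - 1.720896)
       = 0.597500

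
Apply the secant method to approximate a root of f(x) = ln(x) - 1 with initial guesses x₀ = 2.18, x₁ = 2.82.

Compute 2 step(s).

f(x) = ln(x) - 1
x₀ = 2.18, x₁ = 2.82

Secant formula: x_{n+1} = x_n - f(x_n)(x_n - x_{n-1})/(f(x_n) - f(x_{n-1}))

Iteration 1:
  f(2.180000) = -0.220675
  f(2.820000) = 0.036737
  x_2 = 2.820000 - 0.036737×(2.820000 - 2.180000)/(0.036737 - (-0.220675))
       = 2.728662
Iteration 2:
  f(2.820000) = 0.036737
  f(2.728662) = 0.003811
  x_3 = 2.728662 - 0.003811×(2.728662 - 2.820000)/(0.003811 - 0.036737)
       = 2.718089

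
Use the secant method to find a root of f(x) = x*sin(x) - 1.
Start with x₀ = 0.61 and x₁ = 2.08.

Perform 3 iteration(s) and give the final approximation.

f(x) = x*sin(x) - 1
x₀ = 0.61, x₁ = 2.08

Secant formula: x_{n+1} = x_n - f(x_n)(x_n - x_{n-1})/(f(x_n) - f(x_{n-1}))

Iteration 1:
  f(0.610000) = -0.650551
  f(2.080000) = 0.816117
  x_2 = 2.080000 - 0.816117×(2.080000 - 0.610000)/(0.816117 - (-0.650551))
       = 1.262029
Iteration 2:
  f(2.080000) = 0.816117
  f(1.262029) = 0.202346
  x_3 = 1.262029 - 0.202346×(1.262029 - 2.080000)/(0.202346 - 0.816117)
       = 0.992362
Iteration 3:
  f(1.262029) = 0.202346
  f(0.992362) = -0.169075
  x_4 = 0.992362 - (-0.169075)×(0.992362 - 1.262029)/(-0.169075 - 0.202346)
       = 1.115118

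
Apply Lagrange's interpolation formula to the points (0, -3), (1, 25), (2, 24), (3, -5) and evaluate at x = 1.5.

Lagrange interpolation formula:
P(x) = Σ yᵢ × Lᵢ(x)
where Lᵢ(x) = Π_{j≠i} (x - xⱼ)/(xᵢ - xⱼ)

L_0(1.5) = (1.5 - 1)/(0 - 1) × (1.5 - 2)/(0 - 2) × (1.5 - 3)/(0 - 3) = -0.062500
L_1(1.5) = (1.5 - 0)/(1 - 0) × (1.5 - 2)/(1 - 2) × (1.5 - 3)/(1 - 3) = 0.562500
L_2(1.5) = (1.5 - 0)/(2 - 0) × (1.5 - 1)/(2 - 1) × (1.5 - 3)/(2 - 3) = 0.562500
L_3(1.5) = (1.5 - 0)/(3 - 0) × (1.5 - 1)/(3 - 1) × (1.5 - 2)/(3 - 2) = -0.062500

P(1.5) = (-3)×L_0(1.5) + 25×L_1(1.5) + 24×L_2(1.5) + (-5)×L_3(1.5)
P(1.5) = 28.062500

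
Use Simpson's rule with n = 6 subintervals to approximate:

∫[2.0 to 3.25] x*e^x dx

f(x) = x*e^x
a = 2.0, b = 3.25, n = 6
h = (b - a)/n = 0.208333

Simpson's rule: (h/3)[f(x₀) + 4f(x₁) + 2f(x₂) + ... + f(xₙ)]

x_0 = 2.0000, f(x_0) = 14.778112, coefficient = 1
x_1 = 2.2083, f(x_1) = 20.097017, coefficient = 4
x_2 = 2.4167, f(x_2) = 27.087053, coefficient = 2
x_3 = 2.6250, f(x_3) = 36.237007, coefficient = 4
x_4 = 2.8333, f(x_4) = 48.172446, coefficient = 2
x_5 = 3.0417, f(x_5) = 63.692848, coefficient = 4
x_6 = 3.2500, f(x_6) = 83.818605, coefficient = 1

I ≈ (0.208333/3) × 729.223205 = 50.640500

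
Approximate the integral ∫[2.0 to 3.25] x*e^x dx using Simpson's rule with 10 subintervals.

f(x) = x*e^x
a = 2.0, b = 3.25, n = 10
h = (b - a)/n = 0.125000

Simpson's rule: (h/3)[f(x₀) + 4f(x₁) + 2f(x₂) + ... + f(xₙ)]

x_0 = 2.0000, f(x_0) = 14.778112, coefficient = 1
x_1 = 2.1250, f(x_1) = 17.792407, coefficient = 4
x_2 = 2.2500, f(x_2) = 21.347406, coefficient = 2
x_3 = 2.3750, f(x_3) = 25.533656, coefficient = 4
x_4 = 2.5000, f(x_4) = 30.456235, coefficient = 2
x_5 = 2.6250, f(x_5) = 36.237007, coefficient = 4
x_6 = 2.7500, f(x_6) = 43.017238, coefficient = 2
x_7 = 2.8750, f(x_7) = 50.960594, coefficient = 4
x_8 = 3.0000, f(x_8) = 60.256611, coefficient = 2
x_9 = 3.1250, f(x_9) = 71.124672, coefficient = 4
x_10 = 3.2500, f(x_10) = 83.818605, coefficient = 1

I ≈ (0.125000/3) × 1215.345044 = 50.639377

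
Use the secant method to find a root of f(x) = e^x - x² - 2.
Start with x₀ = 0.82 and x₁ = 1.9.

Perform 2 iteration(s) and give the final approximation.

f(x) = e^x - x² - 2
x₀ = 0.82, x₁ = 1.9

Secant formula: x_{n+1} = x_n - f(x_n)(x_n - x_{n-1})/(f(x_n) - f(x_{n-1}))

Iteration 1:
  f(0.820000) = -0.401900
  f(1.900000) = 1.075894
  x_2 = 1.900000 - 1.075894×(1.900000 - 0.820000)/(1.075894 - (-0.401900))
       = 1.113716
Iteration 2:
  f(1.900000) = 1.075894
  f(1.113716) = -0.194708
  x_3 = 1.113716 - (-0.194708)×(1.113716 - 1.900000)/(-0.194708 - 1.075894)
       = 1.234207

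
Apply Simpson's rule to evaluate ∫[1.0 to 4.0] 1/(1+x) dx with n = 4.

f(x) = 1/(1+x)
a = 1.0, b = 4.0, n = 4
h = (b - a)/n = 0.750000

Simpson's rule: (h/3)[f(x₀) + 4f(x₁) + 2f(x₂) + ... + f(xₙ)]

x_0 = 1.0000, f(x_0) = 0.500000, coefficient = 1
x_1 = 1.7500, f(x_1) = 0.363636, coefficient = 4
x_2 = 2.5000, f(x_2) = 0.285714, coefficient = 2
x_3 = 3.2500, f(x_3) = 0.235294, coefficient = 4
x_4 = 4.0000, f(x_4) = 0.200000, coefficient = 1

I ≈ (0.750000/3) × 3.667150 = 0.916788
Exact value: 0.916291
Error: 0.000497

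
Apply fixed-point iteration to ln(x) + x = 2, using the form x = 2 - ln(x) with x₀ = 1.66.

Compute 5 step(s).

Equation: ln(x) + x = 2
Fixed-point form: x = 2 - ln(x)
x₀ = 1.66

x_1 = g(1.660000) = 1.493182
x_2 = g(1.493182) = 1.599090
x_3 = g(1.599090) = 1.530565
x_4 = g(1.530565) = 1.574363
x_5 = g(1.574363) = 1.546149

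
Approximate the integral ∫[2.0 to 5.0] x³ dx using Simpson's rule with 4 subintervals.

f(x) = x³
a = 2.0, b = 5.0, n = 4
h = (b - a)/n = 0.750000

Simpson's rule: (h/3)[f(x₀) + 4f(x₁) + 2f(x₂) + ... + f(xₙ)]

x_0 = 2.0000, f(x_0) = 8.000000, coefficient = 1
x_1 = 2.7500, f(x_1) = 20.796875, coefficient = 4
x_2 = 3.5000, f(x_2) = 42.875000, coefficient = 2
x_3 = 4.2500, f(x_3) = 76.765625, coefficient = 4
x_4 = 5.0000, f(x_4) = 125.000000, coefficient = 1

I ≈ (0.750000/3) × 609.000000 = 152.250000
Exact value: 152.250000
Error: 0.000000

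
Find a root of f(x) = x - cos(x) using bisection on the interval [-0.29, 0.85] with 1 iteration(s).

f(x) = x - cos(x)
Initial interval: [-0.29, 0.85]

Iteration 1:
  c_1 = (-0.290000 + 0.850000)/2 = 0.280000
  f(c_1) = f(0.280000) = -0.681055
  f(a) × f(c) ≥ 0, new interval: [0.280000, 0.850000]

After 1 iteration(s), the approximation is c_1 = 0.280000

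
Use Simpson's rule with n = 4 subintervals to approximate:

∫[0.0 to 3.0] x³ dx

f(x) = x³
a = 0.0, b = 3.0, n = 4
h = (b - a)/n = 0.750000

Simpson's rule: (h/3)[f(x₀) + 4f(x₁) + 2f(x₂) + ... + f(xₙ)]

x_0 = 0.0000, f(x_0) = 0.000000, coefficient = 1
x_1 = 0.7500, f(x_1) = 0.421875, coefficient = 4
x_2 = 1.5000, f(x_2) = 3.375000, coefficient = 2
x_3 = 2.2500, f(x_3) = 11.390625, coefficient = 4
x_4 = 3.0000, f(x_4) = 27.000000, coefficient = 1

I ≈ (0.750000/3) × 81.000000 = 20.250000
Exact value: 20.250000
Error: 0.000000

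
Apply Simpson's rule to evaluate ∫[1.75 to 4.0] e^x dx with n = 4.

f(x) = e^x
a = 1.75, b = 4.0, n = 4
h = (b - a)/n = 0.562500

Simpson's rule: (h/3)[f(x₀) + 4f(x₁) + 2f(x₂) + ... + f(xₙ)]

x_0 = 1.7500, f(x_0) = 5.754603, coefficient = 1
x_1 = 2.3125, f(x_1) = 10.099642, coefficient = 4
x_2 = 2.8750, f(x_2) = 17.725424, coefficient = 2
x_3 = 3.4375, f(x_3) = 31.109088, coefficient = 4
x_4 = 4.0000, f(x_4) = 54.598150, coefficient = 1

I ≈ (0.562500/3) × 260.638522 = 48.869723
Exact value: 48.843547
Error: 0.026176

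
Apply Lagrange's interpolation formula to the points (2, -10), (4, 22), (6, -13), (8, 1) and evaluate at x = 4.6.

Lagrange interpolation formula:
P(x) = Σ yᵢ × Lᵢ(x)
where Lᵢ(x) = Π_{j≠i} (x - xⱼ)/(xᵢ - xⱼ)

L_0(4.6) = (4.6 - 4)/(2 - 4) × (4.6 - 6)/(2 - 6) × (4.6 - 8)/(2 - 8) = -0.059500
L_1(4.6) = (4.6 - 2)/(4 - 2) × (4.6 - 6)/(4 - 6) × (4.6 - 8)/(4 - 8) = 0.773500
L_2(4.6) = (4.6 - 2)/(6 - 2) × (4.6 - 4)/(6 - 4) × (4.6 - 8)/(6 - 8) = 0.331500
L_3(4.6) = (4.6 - 2)/(8 - 2) × (4.6 - 4)/(8 - 4) × (4.6 - 6)/(8 - 6) = -0.045500

P(4.6) = (-10)×L_0(4.6) + 22×L_1(4.6) + (-13)×L_2(4.6) + 1×L_3(4.6)
P(4.6) = 13.257000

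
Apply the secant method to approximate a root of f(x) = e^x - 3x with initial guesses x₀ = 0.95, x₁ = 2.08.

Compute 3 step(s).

f(x) = e^x - 3x
x₀ = 0.95, x₁ = 2.08

Secant formula: x_{n+1} = x_n - f(x_n)(x_n - x_{n-1})/(f(x_n) - f(x_{n-1}))

Iteration 1:
  f(0.950000) = -0.264290
  f(2.080000) = 1.764469
  x_2 = 2.080000 - 1.764469×(2.080000 - 0.950000)/(1.764469 - (-0.264290))
       = 1.097207
Iteration 2:
  f(2.080000) = 1.764469
  f(1.097207) = -0.295834
  x_3 = 1.097207 - (-0.295834)×(1.097207 - 2.080000)/(-0.295834 - 1.764469)
       = 1.238324
Iteration 3:
  f(1.097207) = -0.295834
  f(1.238324) = -0.265145
  x_4 = 1.238324 - (-0.265145)×(1.238324 - 1.097207)/(-0.265145 - (-0.295834))
       = 2.457552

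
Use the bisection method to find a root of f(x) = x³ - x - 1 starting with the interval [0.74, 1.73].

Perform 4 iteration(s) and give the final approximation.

f(x) = x³ - x - 1
Initial interval: [0.74, 1.73]

Iteration 1:
  c_1 = (0.740000 + 1.730000)/2 = 1.235000
  f(c_1) = f(1.235000) = -0.351347
  f(a) × f(c) ≥ 0, new interval: [1.235000, 1.730000]
Iteration 2:
  c_2 = (1.235000 + 1.730000)/2 = 1.482500
  f(c_2) = f(1.482500) = 0.775748
  f(a) × f(c) < 0, new interval: [1.235000, 1.482500]
Iteration 3:
  c_3 = (1.235000 + 1.482500)/2 = 1.358750
  f(c_3) = f(1.358750) = 0.149776
  f(a) × f(c) < 0, new interval: [1.235000, 1.358750]
Iteration 4:
  c_4 = (1.235000 + 1.358750)/2 = 1.296875
  f(c_4) = f(1.296875) = -0.115681
  f(a) × f(c) ≥ 0, new interval: [1.296875, 1.358750]

After 4 iteration(s), the approximation is c_4 = 1.296875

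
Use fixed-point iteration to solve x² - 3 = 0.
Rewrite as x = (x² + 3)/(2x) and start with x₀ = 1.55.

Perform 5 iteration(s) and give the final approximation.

Equation: x² - 3 = 0
Fixed-point form: x = (x² + 3)/(2x)
x₀ = 1.55

x_1 = g(1.550000) = 1.742742
x_2 = g(1.742742) = 1.732084
x_3 = g(1.732084) = 1.732051
x_4 = g(1.732051) = 1.732051
x_5 = g(1.732051) = 1.732051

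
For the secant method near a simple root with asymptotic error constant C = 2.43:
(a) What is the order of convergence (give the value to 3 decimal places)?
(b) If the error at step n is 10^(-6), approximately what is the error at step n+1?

(a) Secant method has superlinear convergence with order φ = (1+√5)/2 ≈ 1.618.
    This means |e_{n+1}| ≈ C|e_n|^1.618.

(b) With |e_n| = 10^(-6) and C = 2.43:
    |e_{n+1}| ≈ 2.43 × (10^(-6))^1.618 = 2.43 × 10^(-9.71)

(a) ≈ 1.618 (golden ratio); (b) |e_{n+1}| ≈ 4.758e-10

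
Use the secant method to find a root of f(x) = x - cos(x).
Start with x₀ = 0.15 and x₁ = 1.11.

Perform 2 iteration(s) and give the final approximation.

f(x) = x - cos(x)
x₀ = 0.15, x₁ = 1.11

Secant formula: x_{n+1} = x_n - f(x_n)(x_n - x_{n-1})/(f(x_n) - f(x_{n-1}))

Iteration 1:
  f(0.150000) = -0.838771
  f(1.110000) = 0.665338
  x_2 = 1.110000 - 0.665338×(1.110000 - 0.150000)/(0.665338 - (-0.838771))
       = 0.685347
Iteration 2:
  f(1.110000) = 0.665338
  f(0.685347) = -0.088853
  x_3 = 0.685347 - (-0.088853)×(0.685347 - 1.110000)/(-0.088853 - 0.665338)
       = 0.735376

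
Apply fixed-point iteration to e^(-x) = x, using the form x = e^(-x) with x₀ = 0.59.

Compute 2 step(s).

Equation: e^(-x) = x
Fixed-point form: x = e^(-x)
x₀ = 0.59

x_1 = g(0.590000) = 0.554327
x_2 = g(0.554327) = 0.574459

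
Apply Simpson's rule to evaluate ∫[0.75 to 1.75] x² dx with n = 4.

f(x) = x²
a = 0.75, b = 1.75, n = 4
h = (b - a)/n = 0.250000

Simpson's rule: (h/3)[f(x₀) + 4f(x₁) + 2f(x₂) + ... + f(xₙ)]

x_0 = 0.7500, f(x_0) = 0.562500, coefficient = 1
x_1 = 1.0000, f(x_1) = 1.000000, coefficient = 4
x_2 = 1.2500, f(x_2) = 1.562500, coefficient = 2
x_3 = 1.5000, f(x_3) = 2.250000, coefficient = 4
x_4 = 1.7500, f(x_4) = 3.062500, coefficient = 1

I ≈ (0.250000/3) × 19.750000 = 1.645833
Exact value: 1.645833
Error: 0.000000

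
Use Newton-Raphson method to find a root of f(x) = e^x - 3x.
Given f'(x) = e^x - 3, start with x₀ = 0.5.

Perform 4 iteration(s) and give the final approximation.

f(x) = e^x - 3x
f'(x) = e^x - 3
x₀ = 0.5

Newton-Raphson formula: x_{n+1} = x_n - f(x_n)/f'(x_n)

Iteration 1:
  f(0.500000) = 0.148721
  f'(0.500000) = -1.351279
  x_1 = 0.500000 - 0.148721/(-1.351279) = 0.610060
Iteration 2:
  f(0.610060) = 0.010362
  f'(0.610060) = -1.159459
  x_2 = 0.610060 - 0.010362/(-1.159459) = 0.618997
Iteration 3:
  f(0.618997) = 0.000074
  f'(0.618997) = -1.142936
  x_3 = 0.618997 - 0.000074/(-1.142936) = 0.619061
Iteration 4:
  f(0.619061) = 0.000000
  f'(0.619061) = -1.142816
  x_4 = 0.619061 - 0.000000/(-1.142816) = 0.619061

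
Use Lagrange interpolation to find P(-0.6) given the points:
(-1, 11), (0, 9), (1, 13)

Lagrange interpolation formula:
P(x) = Σ yᵢ × Lᵢ(x)
where Lᵢ(x) = Π_{j≠i} (x - xⱼ)/(xᵢ - xⱼ)

L_0(-0.6) = (-0.6 - 0)/(-1 - 0) × (-0.6 - 1)/(-1 - 1) = 0.480000
L_1(-0.6) = (-0.6 - (-1))/(0 - (-1)) × (-0.6 - 1)/(0 - 1) = 0.640000
L_2(-0.6) = (-0.6 - (-1))/(1 - (-1)) × (-0.6 - 0)/(1 - 0) = -0.120000

P(-0.6) = 11×L_0(-0.6) + 9×L_1(-0.6) + 13×L_2(-0.6)
P(-0.6) = 9.480000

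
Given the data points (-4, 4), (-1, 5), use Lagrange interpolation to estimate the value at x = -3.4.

Lagrange interpolation formula:
P(x) = Σ yᵢ × Lᵢ(x)
where Lᵢ(x) = Π_{j≠i} (x - xⱼ)/(xᵢ - xⱼ)

L_0(-3.4) = (-3.4 - (-1))/(-4 - (-1)) = 0.800000
L_1(-3.4) = (-3.4 - (-4))/(-1 - (-4)) = 0.200000

P(-3.4) = 4×L_0(-3.4) + 5×L_1(-3.4)
P(-3.4) = 4.200000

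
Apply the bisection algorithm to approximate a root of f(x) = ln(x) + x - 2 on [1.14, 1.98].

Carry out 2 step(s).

f(x) = ln(x) + x - 2
Initial interval: [1.14, 1.98]

Iteration 1:
  c_1 = (1.140000 + 1.980000)/2 = 1.560000
  f(c_1) = f(1.560000) = 0.004686
  f(a) × f(c) < 0, new interval: [1.140000, 1.560000]
Iteration 2:
  c_2 = (1.140000 + 1.560000)/2 = 1.350000
  f(c_2) = f(1.350000) = -0.349895
  f(a) × f(c) ≥ 0, new interval: [1.350000, 1.560000]

After 2 iteration(s), the approximation is c_2 = 1.350000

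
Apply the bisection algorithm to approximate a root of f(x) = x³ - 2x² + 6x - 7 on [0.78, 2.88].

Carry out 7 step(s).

f(x) = x³ - 2x² + 6x - 7
Initial interval: [0.78, 2.88]

Iteration 1:
  c_1 = (0.780000 + 2.880000)/2 = 1.830000
  f(c_1) = f(1.830000) = 3.410687
  f(a) × f(c) < 0, new interval: [0.780000, 1.830000]
Iteration 2:
  c_2 = (0.780000 + 1.830000)/2 = 1.305000
  f(c_2) = f(1.305000) = -0.353602
  f(a) × f(c) ≥ 0, new interval: [1.305000, 1.830000]
Iteration 3:
  c_3 = (1.305000 + 1.830000)/2 = 1.567500
  f(c_3) = f(1.567500) = 1.342323
  f(a) × f(c) < 0, new interval: [1.305000, 1.567500]
Iteration 4:
  c_4 = (1.305000 + 1.567500)/2 = 1.436250
  f(c_4) = f(1.436250) = 0.454589
  f(a) × f(c) < 0, new interval: [1.305000, 1.436250]
Iteration 5:
  c_5 = (1.305000 + 1.436250)/2 = 1.370625
  f(c_5) = f(1.370625) = 0.041398
  f(a) × f(c) < 0, new interval: [1.305000, 1.370625]
Iteration 6:
  c_6 = (1.305000 + 1.370625)/2 = 1.337813
  f(c_6) = f(1.337813) = -0.158270
  f(a) × f(c) ≥ 0, new interval: [1.337813, 1.370625]
Iteration 7:
  c_7 = (1.337813 + 1.370625)/2 = 1.354219
  f(c_7) = f(1.354219) = -0.058991
  f(a) × f(c) ≥ 0, new interval: [1.354219, 1.370625]

After 7 iteration(s), the approximation is c_7 = 1.354219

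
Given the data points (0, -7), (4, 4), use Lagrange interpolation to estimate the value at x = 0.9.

Lagrange interpolation formula:
P(x) = Σ yᵢ × Lᵢ(x)
where Lᵢ(x) = Π_{j≠i} (x - xⱼ)/(xᵢ - xⱼ)

L_0(0.9) = (0.9 - 4)/(0 - 4) = 0.775000
L_1(0.9) = (0.9 - 0)/(4 - 0) = 0.225000

P(0.9) = (-7)×L_0(0.9) + 4×L_1(0.9)
P(0.9) = -4.525000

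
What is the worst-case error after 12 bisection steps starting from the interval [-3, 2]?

Bisection error bound: |error| ≤ (b-a)/2^n
|error| ≤ (2 - (-3))/2^12 = 5/2^12
|error| ≤ 0.0012207031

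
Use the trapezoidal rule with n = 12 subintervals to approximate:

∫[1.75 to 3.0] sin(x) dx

f(x) = sin(x)
a = 1.75, b = 3.0, n = 12
h = (b - a)/n = 0.104167

Trapezoidal rule: (h/2)[f(x₀) + 2f(x₁) + 2f(x₂) + ... + f(xₙ)]

x_0 = 1.7500, f(x_0) = 0.983986, coefficient = 1
x_1 = 1.8542, f(x_1) = 0.960119, coefficient = 2
x_2 = 1.9583, f(x_2) = 0.925843, coefficient = 2
x_3 = 2.0625, f(x_3) = 0.881530, coefficient = 2
x_4 = 2.1667, f(x_4) = 0.827660, coefficient = 2
x_5 = 2.2708, f(x_5) = 0.764818, coefficient = 2
x_6 = 2.3750, f(x_6) = 0.693685, coefficient = 2
x_7 = 2.4792, f(x_7) = 0.615032, coefficient = 2
x_8 = 2.5833, f(x_8) = 0.529711, coefficient = 2
x_9 = 2.6875, f(x_9) = 0.438647, coefficient = 2
x_10 = 2.7917, f(x_10) = 0.342828, coefficient = 2
x_11 = 2.8958, f(x_11) = 0.243293, coefficient = 2
x_12 = 3.0000, f(x_12) = 0.141120, coefficient = 1

I ≈ (0.104167/2) × 15.571436 = 0.811012
Exact value: 0.811746
Error: 0.000734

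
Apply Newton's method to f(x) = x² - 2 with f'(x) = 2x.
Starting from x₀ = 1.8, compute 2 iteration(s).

f(x) = x² - 2
f'(x) = 2x
x₀ = 1.8

Newton-Raphson formula: x_{n+1} = x_n - f(x_n)/f'(x_n)

Iteration 1:
  f(1.800000) = 1.240000
  f'(1.800000) = 3.600000
  x_1 = 1.800000 - 1.240000/3.600000 = 1.455556
Iteration 2:
  f(1.455556) = 0.118642
  f'(1.455556) = 2.911111
  x_2 = 1.455556 - 0.118642/2.911111 = 1.414801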